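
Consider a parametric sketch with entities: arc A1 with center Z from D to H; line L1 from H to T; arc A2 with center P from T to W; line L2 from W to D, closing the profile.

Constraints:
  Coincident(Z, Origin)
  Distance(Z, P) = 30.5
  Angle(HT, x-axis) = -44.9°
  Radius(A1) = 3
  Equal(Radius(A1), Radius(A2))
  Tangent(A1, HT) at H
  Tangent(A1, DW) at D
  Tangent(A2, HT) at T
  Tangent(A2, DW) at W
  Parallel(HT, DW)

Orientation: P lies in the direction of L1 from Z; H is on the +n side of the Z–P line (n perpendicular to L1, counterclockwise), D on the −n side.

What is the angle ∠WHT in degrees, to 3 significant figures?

11.1°

The slot axis is L1's direction at -44.9°, so u = (cos -44.9°, sin -44.9°) = (0.708, -0.706) and n = (−sin -44.9°, cos -44.9°) = (0.706, 0.708). Z is at the origin and P lies 30.5 along u from Z, so P = 30.5·u = (21.6, -21.5). Tangency of A1 to both parallel lines with radius 3.0 puts H and D at Z ± 3.0·n: H = (2.12, 2.13), D = (-2.12, -2.13). Equal radii place T and W the same way about P: T = P + 3.0·n = (23.7, -19.4), W = P − 3.0·n = (19.5, -23.7). Then cos ∠WHT = HW·HT / (|HW||HT|), giving 11.1°.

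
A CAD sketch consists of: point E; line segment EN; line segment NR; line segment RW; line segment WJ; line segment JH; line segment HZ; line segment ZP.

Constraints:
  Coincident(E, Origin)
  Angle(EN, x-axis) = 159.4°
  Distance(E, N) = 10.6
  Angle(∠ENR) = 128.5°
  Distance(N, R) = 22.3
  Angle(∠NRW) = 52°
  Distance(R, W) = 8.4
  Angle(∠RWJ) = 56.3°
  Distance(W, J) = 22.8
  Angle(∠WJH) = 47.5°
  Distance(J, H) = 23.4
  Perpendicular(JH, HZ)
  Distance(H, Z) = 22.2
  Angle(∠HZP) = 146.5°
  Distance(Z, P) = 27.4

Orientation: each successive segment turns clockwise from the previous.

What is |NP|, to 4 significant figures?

29.47

E is at the origin; EN runs at 159.4° with length 10.6, so N = (-9.922, 3.730). ∠ENR = 128.5° gives NR at 107.9° from the x-axis; with |NR| = 22.3, R = (-16.78, 24.95). ∠NRW = 52.0° gives RW at -20.10° from the x-axis; with |RW| = 8.4, W = (-8.888, 22.06). ∠RWJ = 56.3° gives WJ at -143.8° from the x-axis; with |WJ| = 22.8, J = (-27.29, 8.598). ∠WJH = 47.5° gives JH at 83.70° from the x-axis; with |JH| = 23.4, H = (-24.72, 31.86). The perpendicularity gives HZ at right angles to JH, so HZ runs at -6.300°; with |HZ| = 22.2, Z = (-2.653, 29.42). ∠HZP = 146.5° gives ZP at -39.80° from the x-axis; with |ZP| = 27.4, P = (18.40, 11.88). Then |NP| = |P − N| = 29.47.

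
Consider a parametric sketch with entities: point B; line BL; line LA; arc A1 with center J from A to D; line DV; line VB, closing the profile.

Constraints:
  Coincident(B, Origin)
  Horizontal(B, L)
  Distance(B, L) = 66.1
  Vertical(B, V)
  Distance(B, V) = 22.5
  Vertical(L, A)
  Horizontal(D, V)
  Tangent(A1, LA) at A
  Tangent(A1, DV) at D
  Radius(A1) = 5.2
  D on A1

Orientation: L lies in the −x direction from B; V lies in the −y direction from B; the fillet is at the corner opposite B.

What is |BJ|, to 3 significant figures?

63.3

BV is vertical with |BV| = 22.5 and V on the −y side, so V = (0.00, -22.5). The virtual corner opposite B is at (-66.1, -22.5). Since A1 is tangent to LA there, JA ⟂ LA and since A1 is tangent to DV there, JD ⟂ DV, with radius 5.2, so the center J sits 5.2 in from both sides at J = (-60.9, -17.3). Then |BJ| = |J − B| = 63.3.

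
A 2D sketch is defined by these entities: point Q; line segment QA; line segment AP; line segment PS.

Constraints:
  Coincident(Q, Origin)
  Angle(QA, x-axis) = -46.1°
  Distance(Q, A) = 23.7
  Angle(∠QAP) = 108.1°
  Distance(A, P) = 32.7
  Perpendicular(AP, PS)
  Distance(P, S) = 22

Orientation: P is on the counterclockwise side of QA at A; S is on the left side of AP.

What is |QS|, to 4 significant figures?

40.07

Q is at the origin; QA runs at -46.1° with length 23.7, so A = 23.7·(cos -46.1°, sin -46.1°) = (16.43, -17.08). ∠QAP = 108.1°, so AP runs at -46.1° + (180° − 108.1°) = 25.80° from the x-axis; with |AP| = 32.7, P = A + 32.7·(cos 25.80°, sin 25.80°) = (45.87, -2.845). AP ⟂ PS; with |PS| = 22.0 on the left of AP, S = P + 22.0·(-0.4352, 0.9003) = (36.30, 16.96). Then |QS| = |S − Q| = 40.07.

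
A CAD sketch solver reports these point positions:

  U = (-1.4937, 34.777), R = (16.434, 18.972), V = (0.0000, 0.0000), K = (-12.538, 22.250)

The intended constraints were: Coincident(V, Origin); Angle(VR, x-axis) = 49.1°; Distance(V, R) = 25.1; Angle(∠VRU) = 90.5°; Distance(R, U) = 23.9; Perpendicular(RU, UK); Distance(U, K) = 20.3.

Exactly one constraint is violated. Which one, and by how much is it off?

Distance(U, K) = 20.3 — off by 3.60.

V = (0.00, 0.00) ✓; VR at 49.10° ✓; |VR| = 25.10 ✓; ∠VRU = 90.50° ✓; |RU| = 23.90 ✓; ∠(RU, UK) = 90.00° ✓; |UK| = 16.70 ✗.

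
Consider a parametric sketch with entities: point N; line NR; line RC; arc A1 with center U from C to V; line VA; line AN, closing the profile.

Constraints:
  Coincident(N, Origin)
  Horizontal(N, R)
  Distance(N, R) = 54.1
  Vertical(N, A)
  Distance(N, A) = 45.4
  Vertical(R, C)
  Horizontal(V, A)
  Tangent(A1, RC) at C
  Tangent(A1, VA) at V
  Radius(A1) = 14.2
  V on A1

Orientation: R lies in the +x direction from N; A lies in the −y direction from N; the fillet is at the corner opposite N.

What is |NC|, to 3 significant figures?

62.5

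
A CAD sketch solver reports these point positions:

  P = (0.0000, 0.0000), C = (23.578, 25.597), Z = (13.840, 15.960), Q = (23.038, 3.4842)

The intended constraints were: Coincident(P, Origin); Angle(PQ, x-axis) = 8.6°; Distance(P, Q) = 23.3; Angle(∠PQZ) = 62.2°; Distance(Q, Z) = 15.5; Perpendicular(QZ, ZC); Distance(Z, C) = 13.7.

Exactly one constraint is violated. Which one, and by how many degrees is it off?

Perpendicular(QZ, ZC) — off by 8.30°.

P = (0.00, 0.00) ✓; PQ at 8.600° ✓; |PQ| = 23.30 ✓; ∠PQZ = 62.20° ✓; |QZ| = 15.50 ✓; ∠(QZ, ZC) = 81.70° ✗; |ZC| = 13.70 ✓.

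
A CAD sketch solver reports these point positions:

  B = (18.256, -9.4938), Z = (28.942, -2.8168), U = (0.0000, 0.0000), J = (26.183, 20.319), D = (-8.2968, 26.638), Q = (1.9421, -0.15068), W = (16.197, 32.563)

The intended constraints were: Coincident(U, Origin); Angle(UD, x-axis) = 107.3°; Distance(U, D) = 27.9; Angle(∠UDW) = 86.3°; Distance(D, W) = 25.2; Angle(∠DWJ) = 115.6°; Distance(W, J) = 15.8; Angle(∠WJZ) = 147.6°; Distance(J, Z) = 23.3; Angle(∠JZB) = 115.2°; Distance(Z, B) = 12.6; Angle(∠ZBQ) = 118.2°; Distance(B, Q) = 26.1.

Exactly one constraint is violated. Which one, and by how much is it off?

Distance(B, Q) = 26.1 — off by 7.30.

U = (0.00, 0.00) ✓; UD at 107.3° ✓; |UD| = 27.90 ✓; ∠UDW = 86.30° ✓; |DW| = 25.20 ✓; ∠DWJ = 115.6° ✓; |WJ| = 15.80 ✓; ∠WJZ = 147.6° ✓; |JZ| = 23.30 ✓; ∠JZB = 115.2° ✓; |ZB| = 12.60 ✓; ∠ZBQ = 118.2° ✓; |BQ| = 18.80 ✗.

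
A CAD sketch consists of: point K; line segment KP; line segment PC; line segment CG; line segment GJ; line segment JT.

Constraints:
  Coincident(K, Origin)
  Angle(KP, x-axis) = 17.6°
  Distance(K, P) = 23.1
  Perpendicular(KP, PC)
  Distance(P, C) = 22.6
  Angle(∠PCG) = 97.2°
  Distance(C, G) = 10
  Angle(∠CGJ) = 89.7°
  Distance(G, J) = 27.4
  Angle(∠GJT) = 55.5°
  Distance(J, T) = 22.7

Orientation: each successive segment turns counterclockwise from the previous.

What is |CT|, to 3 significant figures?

16.9

K is at the origin; KP runs at 17.6° with length 23.1, so P = (22.0, 6.98). The perpendicularity gives PC at right angles to KP, so PC runs at 108°; with |PC| = 22.6, C = (15.2, 28.5). ∠PCG = 97.2° gives CG at -170° from the x-axis; with |CG| = 10.0, G = (5.35, 26.7). ∠CGJ = 89.7° gives GJ at -79.3° from the x-axis; with |GJ| = 27.4, J = (10.4, -0.202). ∠GJT = 55.5° gives JT at 45.2° from the x-axis; with |JT| = 22.7, T = (26.4, 15.9). Then |CT| = |T − C| = 16.9.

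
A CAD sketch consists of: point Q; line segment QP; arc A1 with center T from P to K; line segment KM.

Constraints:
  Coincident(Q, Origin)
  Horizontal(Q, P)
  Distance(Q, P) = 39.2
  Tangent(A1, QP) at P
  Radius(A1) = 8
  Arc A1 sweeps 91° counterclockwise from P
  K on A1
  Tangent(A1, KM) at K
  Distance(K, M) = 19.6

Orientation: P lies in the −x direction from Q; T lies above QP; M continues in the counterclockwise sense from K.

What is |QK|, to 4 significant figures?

32.25

Since A1 is tangent to QP there, TP ⟂ QP, so T = P + (0, 8) = (-39.20, 8.000). On A1, P sits at bearing -90° from T; a 91° counterclockwise sweep puts K at bearing 1°, so K = T + 8.0·(cos 1°, sin 1°) = (-31.20, 8.140). Then |QK| = |K − Q| = 32.25.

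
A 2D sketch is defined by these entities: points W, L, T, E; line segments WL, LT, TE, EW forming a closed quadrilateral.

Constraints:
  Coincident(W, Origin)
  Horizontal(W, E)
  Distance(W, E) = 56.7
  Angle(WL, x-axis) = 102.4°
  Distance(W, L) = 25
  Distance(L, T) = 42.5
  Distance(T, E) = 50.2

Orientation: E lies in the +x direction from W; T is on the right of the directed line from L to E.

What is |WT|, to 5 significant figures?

17.990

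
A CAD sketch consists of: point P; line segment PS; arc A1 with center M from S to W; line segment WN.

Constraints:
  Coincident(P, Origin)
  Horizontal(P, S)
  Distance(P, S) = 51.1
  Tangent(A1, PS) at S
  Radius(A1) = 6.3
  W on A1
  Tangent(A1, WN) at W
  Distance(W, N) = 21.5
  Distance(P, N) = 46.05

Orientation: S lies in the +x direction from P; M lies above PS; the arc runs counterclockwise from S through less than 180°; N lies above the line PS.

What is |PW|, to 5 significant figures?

56.265

Checks: |MW| = 6.300 ✓; ∠(MW, WN) = 90.00° ✓; |WN| = 21.50 ✓; |PN| = 46.05 ✓.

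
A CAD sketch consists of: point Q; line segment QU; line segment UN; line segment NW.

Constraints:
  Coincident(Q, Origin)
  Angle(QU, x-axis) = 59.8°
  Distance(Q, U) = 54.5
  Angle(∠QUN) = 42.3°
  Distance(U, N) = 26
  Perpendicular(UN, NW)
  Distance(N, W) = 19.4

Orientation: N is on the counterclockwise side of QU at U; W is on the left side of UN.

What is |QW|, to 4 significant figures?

22.44

Q is at the origin; QU runs at 59.8° with length 54.5, so U = 54.5·(cos 59.8°, sin 59.8°) = (27.41, 47.10). ∠QUN = 42.3°, so UN runs at 59.8° + (180° − 42.3°) = 197.5° from the x-axis; with |UN| = 26.0, N = U + 26.0·(cos 197.5°, sin 197.5°) = (2.618, 39.28). UN is perpendicular to NW; with |NW| = 19.4 on the left of UN, W = N + 19.4·(0.3007, -0.9537) = (8.452, 20.78). Then |QW| = |W − Q| = 22.44.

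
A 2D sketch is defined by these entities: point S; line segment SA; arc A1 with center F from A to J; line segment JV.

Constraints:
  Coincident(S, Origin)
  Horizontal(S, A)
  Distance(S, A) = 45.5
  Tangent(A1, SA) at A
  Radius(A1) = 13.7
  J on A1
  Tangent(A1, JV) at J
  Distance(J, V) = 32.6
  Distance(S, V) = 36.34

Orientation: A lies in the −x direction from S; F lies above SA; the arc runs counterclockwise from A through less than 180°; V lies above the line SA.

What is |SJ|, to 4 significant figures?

34.73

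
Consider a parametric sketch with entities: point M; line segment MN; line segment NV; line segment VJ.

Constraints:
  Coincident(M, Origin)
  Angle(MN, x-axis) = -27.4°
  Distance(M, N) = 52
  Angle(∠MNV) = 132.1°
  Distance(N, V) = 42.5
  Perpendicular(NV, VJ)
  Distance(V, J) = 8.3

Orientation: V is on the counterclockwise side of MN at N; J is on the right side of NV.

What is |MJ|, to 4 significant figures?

90.46

M is at the origin; MN runs at -27.4° with length 52.0, so N = 52.0·(cos -27.4°, sin -27.4°) = (46.17, -23.93). ∠MNV = 132.1°, so NV runs at -27.4° + (180° − 132.1°) = 20.50° from the x-axis; with |NV| = 42.5, V = N + 42.5·(cos 20.50°, sin 20.50°) = (85.97, -9.047). The perpendicularity gives VJ at right angles to NV; with |VJ| = 8.3 on the right of NV, J = V + 8.3·(0.3502, -0.9367) = (88.88, -16.82). Then |MJ| = |J − M| = 90.46.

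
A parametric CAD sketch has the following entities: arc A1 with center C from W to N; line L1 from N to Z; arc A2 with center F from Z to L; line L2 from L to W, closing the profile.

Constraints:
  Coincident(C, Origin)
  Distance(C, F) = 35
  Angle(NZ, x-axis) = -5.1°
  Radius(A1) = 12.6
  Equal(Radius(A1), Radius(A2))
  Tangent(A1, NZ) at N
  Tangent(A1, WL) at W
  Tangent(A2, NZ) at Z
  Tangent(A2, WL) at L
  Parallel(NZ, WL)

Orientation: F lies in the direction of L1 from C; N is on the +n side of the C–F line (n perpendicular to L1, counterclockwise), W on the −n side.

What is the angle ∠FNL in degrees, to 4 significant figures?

15.96°

The slot axis is L1's direction at -5.1°, so u = (cos -5.1°, sin -5.1°) = (0.9960, -0.08889) and n = (−sin -5.1°, cos -5.1°) = (0.08889, 0.9960). C is at the origin and F lies 35.0 along u from C, so F = 35.0·u = (34.86, -3.111). Tangency of A1 to both parallel lines with radius 12.6 puts N and W at C ± 12.6·n: N = (1.120, 12.55), W = (-1.120, -12.55). Equal radii place Z and L the same way about F: Z = F + 12.6·n = (35.98, 9.439), L = F − 12.6·n = (33.74, -15.66). Then cos ∠FNL = NF·NL / (|NF||NL|), giving 15.96°.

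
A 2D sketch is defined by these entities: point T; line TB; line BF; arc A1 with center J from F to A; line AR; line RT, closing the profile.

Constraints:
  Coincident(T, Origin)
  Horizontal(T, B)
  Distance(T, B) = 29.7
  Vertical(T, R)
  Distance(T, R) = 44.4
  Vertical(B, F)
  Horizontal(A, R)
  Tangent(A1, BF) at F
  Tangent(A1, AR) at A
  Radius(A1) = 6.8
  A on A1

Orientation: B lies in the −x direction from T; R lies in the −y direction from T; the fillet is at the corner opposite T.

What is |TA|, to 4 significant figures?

49.96

T is at the origin; T and B share the same y with |TB| = 29.7 and B on the −x side, so B = (-29.70, 0.000). T and R share the same x with |TR| = 44.4 and R on the −y side, so R = (0.000, -44.40). The virtual corner opposite T is at (-29.70, -44.40). Tangency of A1 to BF means the radius JF is perpendicular to BF and the tangent condition forces JA to be normal to AR, with radius 6.8, so the center J sits 6.8 in from both sides at J = (-22.90, -37.60). That places the tangent points at F = (-29.70, -37.60) on BF and A = (-22.90, -44.40) on AR. Then |TA| = |A − T| = 49.96.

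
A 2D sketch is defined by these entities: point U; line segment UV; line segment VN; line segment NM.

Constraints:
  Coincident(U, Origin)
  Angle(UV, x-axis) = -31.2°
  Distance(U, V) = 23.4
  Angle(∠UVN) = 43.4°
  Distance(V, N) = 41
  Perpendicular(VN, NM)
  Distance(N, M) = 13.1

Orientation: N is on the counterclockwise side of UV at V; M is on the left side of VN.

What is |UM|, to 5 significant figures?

24.182

U is at the origin; UV runs at -31.2° with length 23.4, so V = 23.4·(cos -31.2°, sin -31.2°) = (20.016, -12.122). ∠UVN = 43.4°, so VN runs at -31.2° + (180° − 43.4°) = 105.40° from the x-axis; with |VN| = 41.0, N = V + 41.0·(cos 105.40°, sin 105.40°) = (9.1277, 27.406). VN ⟂ NM; with |NM| = 13.1 on the left of VN, M = N + 13.1·(-0.96410, -0.26556) = (-3.5019, 23.927). Then |UM| = |M − U| = 24.182.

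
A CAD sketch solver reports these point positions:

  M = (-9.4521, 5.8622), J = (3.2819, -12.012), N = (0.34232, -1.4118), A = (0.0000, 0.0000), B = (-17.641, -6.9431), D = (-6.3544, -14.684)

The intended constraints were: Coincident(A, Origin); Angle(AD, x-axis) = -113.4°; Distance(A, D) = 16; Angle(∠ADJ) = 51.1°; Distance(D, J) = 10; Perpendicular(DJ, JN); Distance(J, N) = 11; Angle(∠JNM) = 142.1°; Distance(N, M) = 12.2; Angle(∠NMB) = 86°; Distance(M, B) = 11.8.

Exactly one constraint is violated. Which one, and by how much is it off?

Distance(M, B) = 11.8 — off by 3.40.

A = (0.00, 0.00) ✓; AD at -113.4° ✓; |AD| = 16.00 ✓; ∠ADJ = 51.10° ✓; |DJ| = 10.00 ✓; ∠(DJ, JN) = 90.00° ✓; |JN| = 11.00 ✓; ∠JNM = 142.1° ✓; |NM| = 12.20 ✓; ∠NMB = 86.00° ✓; |MB| = 15.20 ✗.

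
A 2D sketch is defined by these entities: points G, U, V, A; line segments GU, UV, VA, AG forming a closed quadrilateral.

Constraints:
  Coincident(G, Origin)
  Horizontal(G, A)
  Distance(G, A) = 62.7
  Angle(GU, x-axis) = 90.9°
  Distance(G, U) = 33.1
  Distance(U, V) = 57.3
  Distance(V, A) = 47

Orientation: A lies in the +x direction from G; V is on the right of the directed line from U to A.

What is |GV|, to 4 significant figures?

28.70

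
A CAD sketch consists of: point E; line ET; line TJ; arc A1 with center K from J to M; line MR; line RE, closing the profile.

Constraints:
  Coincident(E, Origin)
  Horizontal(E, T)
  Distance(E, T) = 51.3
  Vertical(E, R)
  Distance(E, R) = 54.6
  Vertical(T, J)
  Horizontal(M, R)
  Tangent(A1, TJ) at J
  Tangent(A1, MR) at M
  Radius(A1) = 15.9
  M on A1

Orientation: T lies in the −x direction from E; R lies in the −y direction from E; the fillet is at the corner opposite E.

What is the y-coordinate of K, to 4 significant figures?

-38.70

E and R share the same x with |ER| = 54.6 and R on the −y side, so R = (0.000, -54.60). The virtual corner opposite E is at (-51.30, -54.60). A1 meets TJ tangentially, so KJ is at right angles to TJ and tangency of A1 to MR means the radius KM is perpendicular to MR, with radius 15.9, so the center K sits 15.9 in from both sides at K = (-35.40, -38.70). So K.y = -38.70.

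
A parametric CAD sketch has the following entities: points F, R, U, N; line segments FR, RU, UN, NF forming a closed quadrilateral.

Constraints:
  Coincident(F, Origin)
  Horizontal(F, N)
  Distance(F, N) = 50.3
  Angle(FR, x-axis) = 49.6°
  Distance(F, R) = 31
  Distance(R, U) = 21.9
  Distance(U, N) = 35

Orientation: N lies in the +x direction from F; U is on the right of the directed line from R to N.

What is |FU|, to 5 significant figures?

15.531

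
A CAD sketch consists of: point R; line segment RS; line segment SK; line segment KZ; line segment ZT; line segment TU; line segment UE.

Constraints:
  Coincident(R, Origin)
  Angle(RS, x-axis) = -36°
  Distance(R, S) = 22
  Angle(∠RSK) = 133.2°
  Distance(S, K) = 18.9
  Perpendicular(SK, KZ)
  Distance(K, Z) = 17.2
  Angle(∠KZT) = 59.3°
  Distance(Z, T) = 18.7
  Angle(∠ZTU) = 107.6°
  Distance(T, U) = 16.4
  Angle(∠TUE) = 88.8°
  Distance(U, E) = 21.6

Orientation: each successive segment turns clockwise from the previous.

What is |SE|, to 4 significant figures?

27.63

R is at the origin; RS runs at -36.0° with length 22.0, so S = (17.80, -12.93). ∠RSK = 133.2° gives SK at -82.80° from the x-axis; with |SK| = 18.9, K = (20.17, -31.68). SK ⟂ KZ, so KZ runs at -172.8°; with |KZ| = 17.2, Z = (3.103, -33.84). ∠KZT = 59.3° gives ZT at 66.50° from the x-axis; with |ZT| = 18.7, T = (10.56, -16.69). ∠ZTU = 107.6° gives TU at -5.900° from the x-axis; with |TU| = 16.4, U = (26.87, -18.37). ∠TUE = 88.8° gives UE at -97.10° from the x-axis; with |UE| = 21.6, E = (24.20, -39.81). Then |SE| = |E − S| = 27.63.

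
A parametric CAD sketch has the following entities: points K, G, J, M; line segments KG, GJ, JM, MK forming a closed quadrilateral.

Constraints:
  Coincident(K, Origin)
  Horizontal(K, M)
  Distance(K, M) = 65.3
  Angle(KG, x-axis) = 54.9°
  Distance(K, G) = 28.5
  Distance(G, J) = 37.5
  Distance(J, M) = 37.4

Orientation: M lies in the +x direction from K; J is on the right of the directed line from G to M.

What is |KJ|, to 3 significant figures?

32.0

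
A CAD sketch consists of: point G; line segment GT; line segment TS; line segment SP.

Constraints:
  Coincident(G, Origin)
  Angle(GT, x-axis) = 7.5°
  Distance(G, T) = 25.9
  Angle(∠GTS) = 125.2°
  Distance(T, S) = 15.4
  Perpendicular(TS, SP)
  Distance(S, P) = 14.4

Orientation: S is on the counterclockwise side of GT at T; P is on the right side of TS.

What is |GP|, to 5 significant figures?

46.741

∠GTS = 125.2°, so TS runs at 7.5° + (180° − 125.2°) = 62.300° from the x-axis; with |TS| = 15.4, S = T + 15.4·(cos 62.300°, sin 62.300°) = (32.837, 17.016). TS ⟂ SP; with |SP| = 14.4 on the right of TS, P = S + 14.4·(0.88539, -0.46484) = (45.587, 10.322). Then |GP| = |P − G| = 46.741.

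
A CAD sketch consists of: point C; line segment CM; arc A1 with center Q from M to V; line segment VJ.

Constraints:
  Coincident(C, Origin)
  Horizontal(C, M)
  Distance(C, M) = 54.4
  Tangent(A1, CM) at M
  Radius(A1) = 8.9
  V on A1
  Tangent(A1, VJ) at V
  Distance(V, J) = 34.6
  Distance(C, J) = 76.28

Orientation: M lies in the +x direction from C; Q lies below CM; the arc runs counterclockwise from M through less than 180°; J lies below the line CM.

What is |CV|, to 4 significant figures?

48.30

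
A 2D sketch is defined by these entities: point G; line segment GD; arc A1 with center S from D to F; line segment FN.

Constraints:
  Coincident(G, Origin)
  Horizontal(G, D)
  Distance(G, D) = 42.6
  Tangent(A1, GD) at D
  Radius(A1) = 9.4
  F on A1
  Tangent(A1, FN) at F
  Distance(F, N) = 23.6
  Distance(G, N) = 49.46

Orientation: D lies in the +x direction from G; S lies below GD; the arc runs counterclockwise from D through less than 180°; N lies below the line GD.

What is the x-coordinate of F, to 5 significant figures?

33.263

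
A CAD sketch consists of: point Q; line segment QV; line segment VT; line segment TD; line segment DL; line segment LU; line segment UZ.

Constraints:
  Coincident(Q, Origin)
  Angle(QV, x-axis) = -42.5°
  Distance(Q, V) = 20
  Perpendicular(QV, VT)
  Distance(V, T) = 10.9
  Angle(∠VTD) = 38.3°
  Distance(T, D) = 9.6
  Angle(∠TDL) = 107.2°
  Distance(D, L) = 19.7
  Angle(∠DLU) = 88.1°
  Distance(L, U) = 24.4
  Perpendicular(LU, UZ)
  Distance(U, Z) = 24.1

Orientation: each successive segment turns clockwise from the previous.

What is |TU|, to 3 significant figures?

26.5

Q is at the origin; QV runs at -42.5° with length 20.0, so V = (14.7, -13.5). QV ⟂ VT, so VT runs at -132°; with |VT| = 10.9, T = (7.38, -21.5). ∠VTD = 38.3° gives TD at 85.8° from the x-axis; with |TD| = 9.6, D = (8.08, -12.0). ∠TDL = 107.2° gives DL at 13.0° from the x-axis; with |DL| = 19.7, L = (27.3, -7.54). ∠DLU = 88.1° gives LU at -78.9° from the x-axis; with |LU| = 24.4, U = (32.0, -31.5). Then |TU| = |U − T| = 26.5.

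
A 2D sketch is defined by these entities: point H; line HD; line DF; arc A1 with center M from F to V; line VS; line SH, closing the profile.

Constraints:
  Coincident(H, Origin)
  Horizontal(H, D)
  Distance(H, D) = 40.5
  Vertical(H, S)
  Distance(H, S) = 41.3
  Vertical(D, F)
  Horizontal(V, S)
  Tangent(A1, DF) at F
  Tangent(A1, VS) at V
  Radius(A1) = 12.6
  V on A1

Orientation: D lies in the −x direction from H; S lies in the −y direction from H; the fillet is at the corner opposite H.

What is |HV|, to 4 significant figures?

49.84

The virtual corner opposite H is at (-40.50, -41.30). Since A1 is tangent to DF there, MF ⟂ DF and since A1 is tangent to VS there, MV ⟂ VS, with radius 12.6, so the center M sits 12.6 in from both sides at M = (-27.90, -28.70). That places the tangent points at F = (-40.50, -28.70) on DF and V = (-27.90, -41.30) on VS. Then |HV| = |V − H| = 49.84.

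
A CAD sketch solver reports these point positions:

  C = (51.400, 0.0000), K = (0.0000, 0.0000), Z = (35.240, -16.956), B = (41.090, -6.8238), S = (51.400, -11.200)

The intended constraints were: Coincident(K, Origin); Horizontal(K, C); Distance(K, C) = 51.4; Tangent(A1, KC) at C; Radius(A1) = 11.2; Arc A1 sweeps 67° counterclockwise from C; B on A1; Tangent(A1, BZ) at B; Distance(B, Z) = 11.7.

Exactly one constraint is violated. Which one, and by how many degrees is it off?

Tangent(A1, BZ) at B — off by 7.00°.

K = (0.00, 0.00) ✓; K.y = 0.00, C.y = 0.00 ✓; |KC| = 51.40 ✓; ∠(SC, CK) = 90.00° ✓; |SC| = 11.20 ✓; bearing(S→B) − bearing(S→C) = 67.00° ✓; |SB| = 11.20 ✓; ∠(SB, BZ) = 97.00° ✗; |BZ| = 11.70 ✓.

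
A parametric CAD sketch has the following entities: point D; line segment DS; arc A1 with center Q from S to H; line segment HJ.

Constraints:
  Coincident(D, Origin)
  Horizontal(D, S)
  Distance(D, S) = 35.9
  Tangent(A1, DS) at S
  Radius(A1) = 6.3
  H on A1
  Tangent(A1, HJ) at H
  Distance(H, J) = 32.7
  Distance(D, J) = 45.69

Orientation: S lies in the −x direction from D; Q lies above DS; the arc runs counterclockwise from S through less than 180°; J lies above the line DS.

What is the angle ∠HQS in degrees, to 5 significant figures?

82.664°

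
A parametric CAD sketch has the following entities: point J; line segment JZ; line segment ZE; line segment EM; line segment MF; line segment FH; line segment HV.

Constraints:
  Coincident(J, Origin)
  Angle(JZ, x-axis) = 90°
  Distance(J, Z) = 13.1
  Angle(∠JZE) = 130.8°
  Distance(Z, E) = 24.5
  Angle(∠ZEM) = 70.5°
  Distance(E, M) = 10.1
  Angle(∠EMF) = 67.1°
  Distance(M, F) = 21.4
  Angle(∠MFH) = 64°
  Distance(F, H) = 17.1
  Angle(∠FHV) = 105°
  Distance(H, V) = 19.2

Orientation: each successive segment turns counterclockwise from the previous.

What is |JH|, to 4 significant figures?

36.51

∠EMF = 67.1° gives MF at 1.600° from the x-axis; with |MF| = 21.4, F = (-0.8236, 20.30). ∠MFH = 64.0° gives FH at 117.6° from the x-axis; with |FH| = 17.1, H = (-8.746, 35.45). Then |JH| = |H − J| = 36.51.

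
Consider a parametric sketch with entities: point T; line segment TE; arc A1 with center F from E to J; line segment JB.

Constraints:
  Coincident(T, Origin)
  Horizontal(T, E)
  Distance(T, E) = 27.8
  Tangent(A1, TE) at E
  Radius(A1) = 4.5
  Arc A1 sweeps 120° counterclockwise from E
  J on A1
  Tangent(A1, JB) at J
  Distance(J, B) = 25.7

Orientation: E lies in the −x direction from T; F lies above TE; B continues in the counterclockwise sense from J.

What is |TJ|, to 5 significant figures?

24.838

T is at the origin; T and E share the same y with |TE| = 27.8 and E on the −x side, so E = (-27.800, 0.0000). Since A1 is tangent to TE there, FE ⟂ TE, so F = E + (0, 4.5) = (-27.800, 4.5000). On A1, E sits at bearing -90° from F; a 120° counterclockwise sweep puts J at bearing 30°, so J = F + 4.5·(cos 30°, sin 30°) = (-23.903, 6.7500). Then |TJ| = |J − T| = 24.838.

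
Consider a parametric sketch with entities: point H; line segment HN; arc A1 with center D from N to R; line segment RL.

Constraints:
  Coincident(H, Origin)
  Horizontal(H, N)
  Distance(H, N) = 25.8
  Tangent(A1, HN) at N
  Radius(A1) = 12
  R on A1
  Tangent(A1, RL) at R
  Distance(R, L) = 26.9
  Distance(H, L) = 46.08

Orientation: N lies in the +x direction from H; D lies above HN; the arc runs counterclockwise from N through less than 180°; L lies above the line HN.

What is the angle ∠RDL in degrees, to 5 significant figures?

65.959°

Checks: |DN| = 12.00 ✓; |DR| = 12.00 ✓; ∠(DR, RL) = 90.00° ✓; |RL| = 26.90 ✓; |HL| = 46.08 ✓.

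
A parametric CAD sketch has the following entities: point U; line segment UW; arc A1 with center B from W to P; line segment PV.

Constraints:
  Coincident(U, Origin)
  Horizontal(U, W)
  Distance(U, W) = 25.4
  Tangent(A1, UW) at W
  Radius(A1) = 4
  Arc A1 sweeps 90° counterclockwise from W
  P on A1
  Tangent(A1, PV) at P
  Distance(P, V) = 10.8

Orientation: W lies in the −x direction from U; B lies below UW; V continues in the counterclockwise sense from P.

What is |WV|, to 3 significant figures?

15.3

U is at the origin; U and W share the same y with |UW| = 25.4 and W on the −x side, so W = (-25.4, 0.00). The tangent condition forces BW to be normal to UW, so B = W + (0, -4) = (-25.4, -4.00). On A1, W sits at bearing 90° from B; a 90° counterclockwise sweep puts P at bearing 180°, so P = B + 4.0·(cos 180°, sin 180°) = (-29.4, -4.00). Since A1 is tangent to PV there, BP ⟂ PV, so PV runs along (−sin 180°, cos 180°); with |PV| = 10.8, V = (-29.4, -14.8). Then |WV| = |V − W| = 15.3.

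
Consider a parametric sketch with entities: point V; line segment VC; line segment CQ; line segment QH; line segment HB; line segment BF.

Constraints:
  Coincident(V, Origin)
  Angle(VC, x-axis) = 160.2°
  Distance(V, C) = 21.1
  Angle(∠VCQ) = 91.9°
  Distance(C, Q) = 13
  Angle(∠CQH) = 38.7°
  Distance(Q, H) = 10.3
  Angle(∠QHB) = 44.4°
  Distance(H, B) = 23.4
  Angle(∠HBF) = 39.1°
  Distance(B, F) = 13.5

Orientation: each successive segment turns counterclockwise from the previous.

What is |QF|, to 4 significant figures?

5.716

V is at the origin; VC runs at 160.2° with length 21.1, so C = (-19.85, 7.147). ∠VCQ = 91.9° gives CQ at -111.7° from the x-axis; with |CQ| = 13.0, Q = (-24.66, -4.931). ∠CQH = 38.7° gives QH at 29.60° from the x-axis; with |QH| = 10.3, H = (-15.70, 0.1562). ∠QHB = 44.4° gives HB at 165.2° from the x-axis; with |HB| = 23.4, B = (-38.33, 6.134). ∠HBF = 39.1° gives BF at -53.90° from the x-axis; with |BF| = 13.5, F = (-30.37, -4.774). Then |QF| = |F − Q| = 5.716.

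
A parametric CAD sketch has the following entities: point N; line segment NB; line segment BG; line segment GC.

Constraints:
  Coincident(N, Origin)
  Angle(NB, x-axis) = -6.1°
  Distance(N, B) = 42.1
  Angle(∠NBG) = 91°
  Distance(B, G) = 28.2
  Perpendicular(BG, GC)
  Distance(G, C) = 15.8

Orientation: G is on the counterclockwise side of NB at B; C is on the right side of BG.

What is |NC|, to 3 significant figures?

64.7

∠NBG = 91.0°, so BG runs at -6.1° + (180° − 91.0°) = 82.9° from the x-axis; with |BG| = 28.2, G = B + 28.2·(cos 82.9°, sin 82.9°) = (45.3, 23.5). The perpendicularity gives GC at right angles to BG; with |GC| = 15.8 on the right of BG, C = G + 15.8·(0.992, -0.124) = (61.0, 21.6). Then |NC| = |C − N| = 64.7.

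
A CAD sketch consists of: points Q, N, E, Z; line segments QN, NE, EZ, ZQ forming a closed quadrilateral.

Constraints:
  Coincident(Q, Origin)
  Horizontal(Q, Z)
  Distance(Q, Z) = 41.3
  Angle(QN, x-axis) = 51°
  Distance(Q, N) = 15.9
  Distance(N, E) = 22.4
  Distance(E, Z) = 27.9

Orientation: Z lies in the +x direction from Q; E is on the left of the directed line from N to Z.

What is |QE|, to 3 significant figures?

37.9

Q is at the origin; QZ is horizontal with |QZ| = 41.3 and Z in +x, so Z = (41.3, 0). QN runs at 51.0° with |QN| = 15.9, so N = (10.0, 12.4). E is determined by |NE| = 22.4 and |EZ| = 27.9 together: it lies at the intersection of circle(N, 22.4) and circle(Z, 27.9). With |NZ| = 33.6, the foot of the radical line on NZ is 12.7 from N and the perpendicular offset is √(22.4² − 12.7²) = 18.4. Taking the left-of-NZ solution: E = (28.6, 24.8).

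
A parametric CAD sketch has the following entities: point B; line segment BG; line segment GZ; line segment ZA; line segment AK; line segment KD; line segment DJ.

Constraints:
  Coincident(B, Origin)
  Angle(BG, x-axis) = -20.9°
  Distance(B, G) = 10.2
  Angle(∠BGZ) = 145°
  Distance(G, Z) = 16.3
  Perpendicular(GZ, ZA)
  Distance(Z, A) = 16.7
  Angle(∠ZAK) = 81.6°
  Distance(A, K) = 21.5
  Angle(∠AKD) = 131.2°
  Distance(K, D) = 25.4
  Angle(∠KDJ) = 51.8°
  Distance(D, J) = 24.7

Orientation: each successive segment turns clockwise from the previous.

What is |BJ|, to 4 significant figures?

18.17

∠AKD = 131.2° gives KD at 66.90° from the x-axis; with |KD| = 25.4, D = (5.480, 16.24). ∠KDJ = 51.8° gives DJ at -61.30° from the x-axis; with |DJ| = 24.7, J = (17.34, -5.428). Then |BJ| = |J − B| = 18.17.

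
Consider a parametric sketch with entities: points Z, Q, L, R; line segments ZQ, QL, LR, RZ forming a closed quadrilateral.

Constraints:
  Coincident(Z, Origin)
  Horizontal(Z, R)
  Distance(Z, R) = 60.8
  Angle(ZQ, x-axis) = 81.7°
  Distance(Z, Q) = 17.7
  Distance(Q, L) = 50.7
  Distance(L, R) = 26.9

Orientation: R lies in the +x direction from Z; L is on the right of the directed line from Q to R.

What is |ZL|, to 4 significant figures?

43.25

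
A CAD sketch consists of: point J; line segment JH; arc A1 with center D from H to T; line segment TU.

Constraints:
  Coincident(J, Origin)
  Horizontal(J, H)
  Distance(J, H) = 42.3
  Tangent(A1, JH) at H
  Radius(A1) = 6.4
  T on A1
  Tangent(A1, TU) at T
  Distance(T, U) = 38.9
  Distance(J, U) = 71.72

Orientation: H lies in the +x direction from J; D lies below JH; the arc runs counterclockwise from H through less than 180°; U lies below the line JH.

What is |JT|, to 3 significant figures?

38.2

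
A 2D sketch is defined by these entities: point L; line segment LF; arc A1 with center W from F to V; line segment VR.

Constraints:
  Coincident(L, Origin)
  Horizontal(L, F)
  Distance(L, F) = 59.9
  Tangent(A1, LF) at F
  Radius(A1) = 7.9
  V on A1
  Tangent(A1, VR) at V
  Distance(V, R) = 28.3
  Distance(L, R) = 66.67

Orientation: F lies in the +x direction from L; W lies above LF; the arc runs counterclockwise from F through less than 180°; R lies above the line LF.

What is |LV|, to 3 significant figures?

68.0

L is at the origin; LF is horizontal with |LF| = 59.9 and F on the +x side, so F = (59.9, 0.00). Since A1 is tangent to LF there, WF ⟂ LF, so W = F + (0, 7.9) = (59.9, 7.90). Since WV ⟂ VR (tangency), |WR| = √(7.9² + 28.3²) = 29.4 regardless of where V sits on A1. So R lies on both circle(L, 66.67) and circle(W, 29.4); the above-LF intersection is R = (55.5, 36.9). V is the foot of the tangent from R: V = (67.1, 11.1).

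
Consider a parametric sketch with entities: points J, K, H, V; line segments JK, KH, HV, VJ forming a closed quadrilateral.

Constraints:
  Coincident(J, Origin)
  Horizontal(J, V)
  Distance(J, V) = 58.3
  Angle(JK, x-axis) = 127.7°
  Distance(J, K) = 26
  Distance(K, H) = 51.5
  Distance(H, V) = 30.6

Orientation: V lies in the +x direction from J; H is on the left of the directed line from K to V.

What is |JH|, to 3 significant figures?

41.1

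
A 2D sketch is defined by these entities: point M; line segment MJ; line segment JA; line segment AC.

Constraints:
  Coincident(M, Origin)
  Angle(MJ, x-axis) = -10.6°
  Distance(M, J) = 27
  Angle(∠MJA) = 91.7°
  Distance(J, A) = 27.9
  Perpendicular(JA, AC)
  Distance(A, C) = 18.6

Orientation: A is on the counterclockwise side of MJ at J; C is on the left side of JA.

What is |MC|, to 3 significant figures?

29.9

∠MJA = 91.7°, so JA runs at -10.6° + (180° − 91.7°) = 77.7° from the x-axis; with |JA| = 27.9, A = J + 27.9·(cos 77.7°, sin 77.7°) = (32.5, 22.3). JA is perpendicular to AC; with |AC| = 18.6 on the left of JA, C = A + 18.6·(-0.977, 0.213) = (14.3, 26.3). Then |MC| = |C − M| = 29.9.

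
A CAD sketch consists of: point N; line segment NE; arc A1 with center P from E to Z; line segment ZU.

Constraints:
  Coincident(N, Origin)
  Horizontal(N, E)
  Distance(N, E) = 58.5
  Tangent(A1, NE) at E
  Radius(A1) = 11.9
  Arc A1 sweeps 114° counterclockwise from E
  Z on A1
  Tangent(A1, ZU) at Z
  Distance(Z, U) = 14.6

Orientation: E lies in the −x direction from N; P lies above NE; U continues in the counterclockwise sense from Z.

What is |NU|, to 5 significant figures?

61.434

N is at the origin; N and E share the same y with |NE| = 58.5 and E on the −x side, so E = (-58.500, 0.0000). A1 meets NE tangentially, so PE is at right angles to NE, so P = E + (0, 11.9) = (-58.500, 11.900). On A1, E sits at bearing -90° from P; a 114° counterclockwise sweep puts Z at bearing 24°, so Z = P + 11.9·(cos 24°, sin 24°) = (-47.629, 16.740). Since A1 is tangent to ZU there, PZ ⟂ ZU, so ZU runs along (−sin 24°, cos 24°); with |ZU| = 14.6, U = (-53.567, 30.078). Then |NU| = |U − N| = 61.434.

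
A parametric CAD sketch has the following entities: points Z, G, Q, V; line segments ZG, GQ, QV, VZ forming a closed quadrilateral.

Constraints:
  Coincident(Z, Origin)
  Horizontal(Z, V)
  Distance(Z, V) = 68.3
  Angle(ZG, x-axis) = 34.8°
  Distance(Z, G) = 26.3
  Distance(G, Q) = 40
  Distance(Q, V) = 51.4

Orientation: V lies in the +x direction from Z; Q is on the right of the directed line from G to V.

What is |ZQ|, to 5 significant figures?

34.181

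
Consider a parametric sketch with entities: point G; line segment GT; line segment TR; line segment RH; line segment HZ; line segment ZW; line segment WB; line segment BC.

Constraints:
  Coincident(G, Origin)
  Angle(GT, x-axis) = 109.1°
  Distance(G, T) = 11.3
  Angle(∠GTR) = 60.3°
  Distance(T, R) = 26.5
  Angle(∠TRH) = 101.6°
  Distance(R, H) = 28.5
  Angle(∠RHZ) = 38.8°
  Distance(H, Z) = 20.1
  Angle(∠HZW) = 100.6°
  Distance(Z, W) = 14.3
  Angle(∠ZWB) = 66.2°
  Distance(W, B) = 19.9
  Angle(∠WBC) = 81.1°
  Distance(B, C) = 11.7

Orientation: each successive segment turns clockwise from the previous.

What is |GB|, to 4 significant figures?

31.32

G is at the origin; GT runs at 109.1° with length 11.3, so T = (-3.698, 10.68). ∠GTR = 60.3° gives TR at -10.60° from the x-axis; with |TR| = 26.5, R = (22.35, 5.803). ∠TRH = 101.6° gives RH at -89.00° from the x-axis; with |RH| = 28.5, H = (22.85, -22.69). ∠RHZ = 38.8° gives HZ at 129.8° from the x-axis; with |HZ| = 20.1, Z = (9.981, -7.250). ∠HZW = 100.6° gives ZW at 50.40° from the x-axis; with |ZW| = 14.3, W = (19.10, 3.768). ∠ZWB = 66.2° gives WB at -63.40° from the x-axis; with |WB| = 19.9, B = (28.01, -14.03). Then |GB| = |B − G| = 31.32.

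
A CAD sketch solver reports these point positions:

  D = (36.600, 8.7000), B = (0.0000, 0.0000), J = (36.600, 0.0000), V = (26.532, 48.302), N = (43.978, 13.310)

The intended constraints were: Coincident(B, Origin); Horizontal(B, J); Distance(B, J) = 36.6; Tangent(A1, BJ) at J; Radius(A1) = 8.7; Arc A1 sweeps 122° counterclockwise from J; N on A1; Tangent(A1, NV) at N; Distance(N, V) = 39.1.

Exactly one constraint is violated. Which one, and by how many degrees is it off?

Tangent(A1, NV) at N — off by 5.50°.

B = (0.00, 0.00) ✓; B.y = 0.00, J.y = 0.00 ✓; |BJ| = 36.60 ✓; ∠(DJ, JB) = 90.00° ✓; |DJ| = 8.700 ✓; bearing(D→N) − bearing(D→J) = 122.0° ✓; |DN| = 8.700 ✓; ∠(DN, NV) = 95.50° ✗; |NV| = 39.10 ✓.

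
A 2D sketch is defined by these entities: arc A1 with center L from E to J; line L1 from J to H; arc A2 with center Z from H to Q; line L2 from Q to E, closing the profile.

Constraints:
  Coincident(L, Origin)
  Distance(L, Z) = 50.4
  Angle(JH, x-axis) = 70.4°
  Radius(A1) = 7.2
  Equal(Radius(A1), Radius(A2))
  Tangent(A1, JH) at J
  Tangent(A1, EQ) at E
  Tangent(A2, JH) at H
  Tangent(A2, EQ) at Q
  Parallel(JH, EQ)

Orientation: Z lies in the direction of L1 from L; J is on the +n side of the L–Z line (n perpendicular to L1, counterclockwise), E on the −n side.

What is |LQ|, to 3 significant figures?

50.9

Tangency of A1 to both parallel lines with radius 7.2 puts J and E at L ± 7.2·n: J = (-6.78, 2.42), E = (6.78, -2.42). Equal radii place H and Q the same way about Z: H = Z + 7.2·n = (10.1, 49.9), Q = Z − 7.2·n = (23.7, 45.1). Then |LQ| = |Q − L| = 50.9.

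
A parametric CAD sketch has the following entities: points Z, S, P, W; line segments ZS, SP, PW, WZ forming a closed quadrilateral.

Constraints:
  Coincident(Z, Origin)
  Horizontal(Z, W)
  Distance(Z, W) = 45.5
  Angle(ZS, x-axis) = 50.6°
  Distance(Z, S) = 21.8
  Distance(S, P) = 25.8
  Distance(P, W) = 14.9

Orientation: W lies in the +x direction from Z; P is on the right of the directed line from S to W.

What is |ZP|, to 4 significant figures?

30.93

Checks: |SP| = 25.80 ✓; |PW| = 14.90 ✓.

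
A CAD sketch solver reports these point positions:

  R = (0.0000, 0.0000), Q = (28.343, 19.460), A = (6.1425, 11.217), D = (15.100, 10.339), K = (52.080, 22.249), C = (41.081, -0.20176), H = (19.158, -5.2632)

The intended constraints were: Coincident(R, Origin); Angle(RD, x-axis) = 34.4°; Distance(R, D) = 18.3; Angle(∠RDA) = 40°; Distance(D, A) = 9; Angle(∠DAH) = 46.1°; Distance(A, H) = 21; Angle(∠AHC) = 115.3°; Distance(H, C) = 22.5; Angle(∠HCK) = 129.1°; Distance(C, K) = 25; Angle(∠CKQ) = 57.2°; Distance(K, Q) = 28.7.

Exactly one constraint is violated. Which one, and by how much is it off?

Distance(K, Q) = 28.7 — off by 4.80.

R = (0.00, 0.00) ✓; RD at 34.40° ✓; |RD| = 18.30 ✓; ∠RDA = 40.00° ✓; |DA| = 9.000 ✓; ∠DAH = 46.10° ✓; |AH| = 21.00 ✓; ∠AHC = 115.3° ✓; |HC| = 22.50 ✓; ∠HCK = 129.1° ✓; |CK| = 25.00 ✓; ∠CKQ = 57.20° ✓; |KQ| = 23.90 ✗.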